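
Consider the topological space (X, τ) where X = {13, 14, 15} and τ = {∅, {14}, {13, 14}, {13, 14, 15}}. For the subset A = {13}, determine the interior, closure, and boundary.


int(A) = ∅, cl(A) = {13, 15}, ∂A = {13, 15}.

Closed sets in (X, τ) are complements of opens:
  closed(X, τ) = {∅, {15}, {13, 15}, {13, 14, 15}}.
int(A) = ⋃ {U ∈ τ : U ⊆ A}. Opens contained in A: ∅.
Taking the union of these: int(A) = ∅.
cl(A) = ⋂ {C closed : A ⊆ C}. Closed sets containing A: {13, 15}, {13, 14, 15}.
Intersecting these: cl(A) = {13, 15}.
∂A = cl(A) ∖ int(A) = {13, 15} ∖ ∅ = {13, 15}.


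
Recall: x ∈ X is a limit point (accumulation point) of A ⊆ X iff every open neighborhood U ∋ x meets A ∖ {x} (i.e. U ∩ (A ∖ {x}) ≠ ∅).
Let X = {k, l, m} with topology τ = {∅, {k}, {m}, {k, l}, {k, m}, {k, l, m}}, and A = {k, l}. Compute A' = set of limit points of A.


A' = {l}

For each x ∈ X, list the open sets U ∈ τ with x ∈ U, then check whether U ∩ (A ∖ {x}) ≠ ∅ for every such U.
  x = k: open {k} ∋ x has {k} ∩ (A ∖ {k}) = ∅, so x is NOT a limit point.
  x = l: opens ∋ x are {k, l}, {k, l, m}; each meets A ∖ {l}, so x IS a limit point.
  x = m: open {m} ∋ x has {m} ∩ (A ∖ {m}) = ∅, so x is NOT a limit point.
Collecting: A' = {l}.


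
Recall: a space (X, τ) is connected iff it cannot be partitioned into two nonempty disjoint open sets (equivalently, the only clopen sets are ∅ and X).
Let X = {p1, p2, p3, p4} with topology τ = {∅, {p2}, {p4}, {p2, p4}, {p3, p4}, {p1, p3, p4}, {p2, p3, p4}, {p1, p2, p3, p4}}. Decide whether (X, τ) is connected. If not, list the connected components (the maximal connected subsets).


(X, τ) is disconnected; components = [{p2}, {p1, p3, p4}].

Find clopen sets (U ∈ τ with X ∖ U ∈ τ):
  U = ∅, X ∖ U = {p1, p2, p3, p4} — both open, so U is clopen.
  U = {p2}, X ∖ U = {p1, p3, p4} — both open, so U is clopen.
  U = {p1, p3, p4}, X ∖ U = {p2} — both open, so U is clopen.
  U = {p1, p2, p3, p4}, X ∖ U = ∅ — both open, so U is clopen.
Nontrivial clopen(s) exist: e.g. {p2}. So (X, τ) is disconnected.
Compute connected components by grouping points that agree on all clopens:
  component: {p2}
  component: {p1, p3, p4}


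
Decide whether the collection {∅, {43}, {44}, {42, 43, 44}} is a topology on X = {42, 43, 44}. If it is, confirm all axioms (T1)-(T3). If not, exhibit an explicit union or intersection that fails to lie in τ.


τ is NOT a topology on X.

Axiom (T1): ∅ ∈ τ? Yes; X ∈ τ? Yes.
Axiom (T2/T3): check pairwise unions and intersections of members of τ.
Counterexample for (T2): {43} ∪ {44} = {43, 44} ∉ τ. Therefore τ is NOT a topology.


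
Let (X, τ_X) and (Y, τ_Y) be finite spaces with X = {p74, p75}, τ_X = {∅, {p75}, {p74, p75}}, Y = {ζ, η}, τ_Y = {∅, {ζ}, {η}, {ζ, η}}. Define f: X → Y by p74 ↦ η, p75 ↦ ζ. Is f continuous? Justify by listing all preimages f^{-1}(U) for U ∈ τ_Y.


f is NOT continuous.

Compute f^{-1}(U) for each U ∈ τ_Y:
  U = ∅: f^{-1}(U) = ∅ ∈ τ_X ✓.
  U = {ζ}: f^{-1}(U) = {p75} ∈ τ_X ✓.
  U = {η}: f^{-1}(U) = {p74} ∉ τ_X ✗.
  U = {ζ, η}: f^{-1}(U) = {p74, p75} ∈ τ_X ✓.
Found U = {η} with f^{-1}(U) = {p74} not in τ_X. Therefore f is NOT continuous.


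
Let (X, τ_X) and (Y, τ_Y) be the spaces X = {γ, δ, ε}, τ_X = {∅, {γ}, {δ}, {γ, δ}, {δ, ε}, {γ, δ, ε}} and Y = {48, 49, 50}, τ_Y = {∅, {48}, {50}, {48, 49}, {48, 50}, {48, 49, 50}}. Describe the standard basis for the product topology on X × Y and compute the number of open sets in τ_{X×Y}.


Basis B = {∅ × ∅, {γ} × {48}, {γ} × {50}, {δ} × {48}, {δ} × {50}, {γ} × {48, 49}, {γ} × {48, 50}, {γ, δ} × {48}, {γ, δ} × {50}, {δ} × {48, 49}, {δ} × {48, 50}, {δ, ε} × {48}, {δ, ε} × {50}, {γ} × {48, 49, 50}, {γ, δ, ε} × {48}, {γ, δ, ε} × {50}, {δ} × {48, 49, 50}, {γ, δ} × {48, 49}, {γ, δ} × {48, 50}, {δ, ε} × {48, 49}, {δ, ε} × {48, 50}, {γ, δ} × {48, 49, 50}, {γ, δ, ε} × {48, 49}, {γ, δ, ε} × {48, 50}, {δ, ε} × {48, 49, 50}, {γ, δ, ε} × {48, 49, 50}}; |τ_{X×Y}| = 108.

Enumerate products U × V with U ∈ τ_X, V ∈ τ_Y (deduplicated):
  ∅ × ∅ = {} (∅)
  {γ} × {48} = {(γ,48)}
  {γ} × {50} = {(γ,50)}
  {δ} × {48} = {(δ,48)}
  {δ} × {50} = {(δ,50)}
  {γ} × {48, 49} = {(γ,48), (γ,49)}
  {γ} × {48, 50} = {(γ,48), (γ,50)}
  {γ, δ} × {48} = {(γ,48), (δ,48)}
  {γ, δ} × {50} = {(γ,50), (δ,50)}
  {δ} × {48, 49} = {(δ,48), (δ,49)}
  {δ} × {48, 50} = {(δ,48), (δ,50)}
  {δ, ε} × {48} = {(δ,48), (ε,48)}
  {δ, ε} × {50} = {(δ,50), (ε,50)}
  {γ} × {48, 49, 50} = {(γ,48), (γ,49), (γ,50)}
  {γ, δ, ε} × {48} = {(γ,48), (δ,48), (ε,48)}
  {γ, δ, ε} × {50} = {(γ,50), (δ,50), (ε,50)}
  {δ} × {48, 49, 50} = {(δ,48), (δ,49), (δ,50)}
  {γ, δ} × {48, 49} = {(γ,48), (γ,49), (δ,48), (δ,49)}
  {γ, δ} × {48, 50} = {(γ,48), (γ,50), (δ,48), (δ,50)}
  {δ, ε} × {48, 49} = {(δ,48), (δ,49), (ε,48), (ε,49)}
  {δ, ε} × {48, 50} = {(δ,48), (δ,50), (ε,48), (ε,50)}
  {γ, δ} × {48, 49, 50} = {(γ,48), (γ,49), (γ,50), (δ,48), (δ,49), (δ,50)}
  {γ, δ, ε} × {48, 49} = {(γ,48), (γ,49), (δ,48), (δ,49), (ε,48), (ε,49)}
  {γ, δ, ε} × {48, 50} = {(γ,48), (γ,50), (δ,48), (δ,50), (ε,48), (ε,50)}
  {δ, ε} × {48, 49, 50} = {(δ,48), (δ,49), (δ,50), (ε,48), (ε,49), (ε,50)}
  {γ, δ, ε} × {48, 49, 50} = {(γ,48), (γ,49), (γ,50), (δ,48), (δ,49), (δ,50), (ε,48), (ε,49), (ε,50)}
These 26 distinct sets form the basis B.
Close under arbitrary unions to get τ_{X×Y}; counting gives |τ_{X×Y}| = 108.


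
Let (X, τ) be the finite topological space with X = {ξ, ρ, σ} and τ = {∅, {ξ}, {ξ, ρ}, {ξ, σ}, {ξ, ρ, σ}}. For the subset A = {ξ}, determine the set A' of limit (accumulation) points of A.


A' = {ρ, σ}

For each x ∈ X, list the open sets U ∈ τ with x ∈ U, then check whether U ∩ (A ∖ {x}) ≠ ∅ for every such U.
  x = ξ: open {ξ} ∋ x has {ξ} ∩ (A ∖ {ξ}) = ∅, so x is NOT a limit point.
  x = ρ: opens ∋ x are {ξ, ρ}, {ξ, ρ, σ}; each meets A ∖ {ρ}, so x IS a limit point.
  x = σ: opens ∋ x are {ξ, σ}, {ξ, ρ, σ}; each meets A ∖ {σ}, so x IS a limit point.
Collecting: A' = {ρ, σ}.


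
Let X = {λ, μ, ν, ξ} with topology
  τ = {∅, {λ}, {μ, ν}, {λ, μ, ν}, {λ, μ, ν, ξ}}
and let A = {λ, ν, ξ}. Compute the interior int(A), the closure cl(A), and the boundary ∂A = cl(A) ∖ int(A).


int(A) = {λ}, cl(A) = {λ, μ, ν, ξ}, ∂A = {μ, ν, ξ}.

Closed sets in (X, τ) are complements of opens:
  closed(X, τ) = {∅, {ξ}, {λ, ξ}, {μ, ν, ξ}, {λ, μ, ν, ξ}}.
int(A) = ⋃ {U ∈ τ : U ⊆ A}. Opens contained in A: ∅, {λ}.
Taking the union of these: int(A) = {λ}.
cl(A) = ⋂ {C closed : A ⊆ C}. Closed sets containing A: {λ, μ, ν, ξ}.
Intersecting these: cl(A) = {λ, μ, ν, ξ}.
∂A = cl(A) ∖ int(A) = {λ, μ, ν, ξ} ∖ {λ} = {μ, ν, ξ}.


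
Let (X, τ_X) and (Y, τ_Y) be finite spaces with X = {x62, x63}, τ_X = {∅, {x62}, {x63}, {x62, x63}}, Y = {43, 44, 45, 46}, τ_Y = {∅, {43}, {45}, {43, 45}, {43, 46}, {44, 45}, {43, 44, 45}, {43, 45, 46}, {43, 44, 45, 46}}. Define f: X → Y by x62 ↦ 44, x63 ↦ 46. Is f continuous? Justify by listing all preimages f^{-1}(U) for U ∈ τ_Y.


f IS continuous.

Compute f^{-1}(U) for each U ∈ τ_Y:
  U = ∅: f^{-1}(U) = ∅ ∈ τ_X ✓.
  U = {43}: f^{-1}(U) = ∅ ∈ τ_X ✓.
  U = {45}: f^{-1}(U) = ∅ ∈ τ_X ✓.
  U = {43, 45}: f^{-1}(U) = ∅ ∈ τ_X ✓.
  U = {43, 46}: f^{-1}(U) = {x63} ∈ τ_X ✓.
  U = {44, 45}: f^{-1}(U) = {x62} ∈ τ_X ✓.
  U = {43, 44, 45}: f^{-1}(U) = {x62} ∈ τ_X ✓.
  U = {43, 45, 46}: f^{-1}(U) = {x63} ∈ τ_X ✓.
  U = {43, 44, 45, 46}: f^{-1}(U) = {x62, x63} ∈ τ_X ✓.
Every preimage lies in τ_X, so f IS continuous.


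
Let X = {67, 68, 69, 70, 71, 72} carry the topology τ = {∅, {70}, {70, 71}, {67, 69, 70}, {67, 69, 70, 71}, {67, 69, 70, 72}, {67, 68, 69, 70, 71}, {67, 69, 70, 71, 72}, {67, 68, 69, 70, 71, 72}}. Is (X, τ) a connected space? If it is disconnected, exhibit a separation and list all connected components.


(X, τ) is connected.

Find clopen sets (U ∈ τ with X ∖ U ∈ τ):
  U = ∅, X ∖ U = {67, 68, 69, 70, 71, 72} — both open, so U is clopen.
  U = {67, 68, 69, 70, 71, 72}, X ∖ U = ∅ — both open, so U is clopen.
Only trivial clopens (∅ and X) exist, so (X, τ) is connected.
Compute connected components by grouping points that agree on all clopens:
  component: {67, 68, 69, 70, 71, 72}


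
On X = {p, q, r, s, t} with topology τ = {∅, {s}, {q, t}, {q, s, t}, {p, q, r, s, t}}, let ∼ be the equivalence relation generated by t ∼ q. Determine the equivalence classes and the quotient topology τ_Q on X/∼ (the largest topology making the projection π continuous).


X/∼ = {[p], [q=t], [r], [s]}; |τ_Q| = 5.

Equivalence classes: [p], [q=t], [r], [s].
Quotient map π: X → X/∼ sends p ↦ [p], q ↦ [q=t], r ↦ [r], s ↦ [s], t ↦ [q=t].
For each subset V ⊆ X/∼, compute π^{-1}(V) ⊆ X and check whether π^{-1}(V) ∈ τ. V is open in τ_Q iff π^{-1}(V) ∈ τ.
  V = {}: π^{-1}(V) = ∅ ∈ τ ✓.
  V = {[p]}: π^{-1}(V) = {p} ∉ τ ✗.
  V = {[q=t]}: π^{-1}(V) = {q, t} ∈ τ ✓.
  V = {[p], [q=t]}: π^{-1}(V) = {p, q, t} ∉ τ ✗.
  V = {[r]}: π^{-1}(V) = {r} ∉ τ ✗.
  V = {[p], [r]}: π^{-1}(V) = {p, r} ∉ τ ✗.
  V = {[q=t], [r]}: π^{-1}(V) = {q, r, t} ∉ τ ✗.
  V = {[p], [q=t], [r]}: π^{-1}(V) = {p, q, r, t} ∉ τ ✗.
  V = {[s]}: π^{-1}(V) = {s} ∈ τ ✓.
  V = {[p], [s]}: π^{-1}(V) = {p, s} ∉ τ ✗.
  V = {[q=t], [s]}: π^{-1}(V) = {q, s, t} ∈ τ ✓.
  V = {[p], [q=t], [s]}: π^{-1}(V) = {p, q, s, t} ∉ τ ✗.
  V = {[r], [s]}: π^{-1}(V) = {r, s} ∉ τ ✗.
  V = {[p], [r], [s]}: π^{-1}(V) = {p, r, s} ∉ τ ✗.
  V = {[q=t], [r], [s]}: π^{-1}(V) = {q, r, s, t} ∉ τ ✗.
  V = {[p], [q=t], [r], [s]}: π^{-1}(V) = {p, q, r, s, t} ∈ τ ✓.
Open sets in the quotient: τ_Q = {{}, {[q=t]}, {[s]}, {[q=t], [s]}, {[p], [q=t], [r], [s]}} (5 elements).


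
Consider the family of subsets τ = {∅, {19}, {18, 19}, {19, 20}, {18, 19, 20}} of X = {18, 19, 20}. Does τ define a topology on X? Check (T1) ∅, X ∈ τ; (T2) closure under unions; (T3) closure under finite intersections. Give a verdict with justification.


τ IS a topology on X.

Axiom (T1): ∅ ∈ τ? Yes; X ∈ τ? Yes.
Axiom (T2/T3): check pairwise unions and intersections of members of τ.
All pairwise intersections and unions checked — each lies in τ. Therefore τ satisfies (T1), (T2), (T3): it IS a topology on X.


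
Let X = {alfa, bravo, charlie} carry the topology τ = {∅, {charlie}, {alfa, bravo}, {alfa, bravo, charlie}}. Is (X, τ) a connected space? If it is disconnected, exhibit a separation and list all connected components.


(X, τ) is disconnected; components = [{charlie}, {alfa, bravo}].

Find clopen sets (U ∈ τ with X ∖ U ∈ τ):
  U = ∅, X ∖ U = {alfa, bravo, charlie} — both open, so U is clopen.
  U = {charlie}, X ∖ U = {alfa, bravo} — both open, so U is clopen.
  U = {alfa, bravo}, X ∖ U = {charlie} — both open, so U is clopen.
  U = {alfa, bravo, charlie}, X ∖ U = ∅ — both open, so U is clopen.
Nontrivial clopen(s) exist: e.g. {charlie}. So (X, τ) is disconnected.
Compute connected components by grouping points that agree on all clopens:
  component: {charlie}
  component: {alfa, bravo}


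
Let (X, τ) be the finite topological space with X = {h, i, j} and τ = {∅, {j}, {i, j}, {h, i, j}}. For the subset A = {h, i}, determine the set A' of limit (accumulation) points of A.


A' = {h}

For each x ∈ X, list the open sets U ∈ τ with x ∈ U, then check whether U ∩ (A ∖ {x}) ≠ ∅ for every such U.
  x = h: opens ∋ x are {h, i, j}; each meets A ∖ {h}, so x IS a limit point.
  x = i: open {i, j} ∋ x has {i, j} ∩ (A ∖ {i}) = ∅, so x is NOT a limit point.
  x = j: open {j} ∋ x has {j} ∩ (A ∖ {j}) = ∅, so x is NOT a limit point.
Collecting: A' = {h}.


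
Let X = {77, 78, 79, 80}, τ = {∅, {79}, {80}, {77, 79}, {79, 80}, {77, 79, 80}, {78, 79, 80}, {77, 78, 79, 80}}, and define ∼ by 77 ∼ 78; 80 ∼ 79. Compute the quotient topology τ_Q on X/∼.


X/∼ = {[77=78], [79=80]}; |τ_Q| = 3.

Equivalence classes: [77=78], [79=80].
Quotient map π: X → X/∼ sends 77 ↦ [77=78], 78 ↦ [77=78], 79 ↦ [79=80], 80 ↦ [79=80].
For each subset V ⊆ X/∼, compute π^{-1}(V) ⊆ X and check whether π^{-1}(V) ∈ τ. V is open in τ_Q iff π^{-1}(V) ∈ τ.
  V = {}: π^{-1}(V) = ∅ ∈ τ ✓.
  V = {[77=78]}: π^{-1}(V) = {77, 78} ∉ τ ✗.
  V = {[79=80]}: π^{-1}(V) = {79, 80} ∈ τ ✓.
  V = {[77=78], [79=80]}: π^{-1}(V) = {77, 78, 79, 80} ∈ τ ✓.
Open sets in the quotient: τ_Q = {{}, {[79=80]}, {[77=78], [79=80]}} (3 elements).


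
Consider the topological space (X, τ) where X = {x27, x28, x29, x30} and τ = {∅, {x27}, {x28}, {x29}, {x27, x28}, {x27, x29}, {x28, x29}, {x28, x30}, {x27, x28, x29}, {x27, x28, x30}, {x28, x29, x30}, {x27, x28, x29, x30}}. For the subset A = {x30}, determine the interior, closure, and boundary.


int(A) = ∅, cl(A) = {x30}, ∂A = {x30}.

Closed sets in (X, τ) are complements of opens:
  closed(X, τ) = {∅, {x27}, {x29}, {x30}, {x27, x29}, {x27, x30}, {x28, x30}, {x29, x30}, {x27, x28, x30}, {x27, x29, x30}, {x28, x29, x30}, {x27, x28, x29, x30}}.
int(A) = ⋃ {U ∈ τ : U ⊆ A}. Opens contained in A: ∅.
Taking the union of these: int(A) = ∅.
cl(A) = ⋂ {C closed : A ⊆ C}. Closed sets containing A: {x30}, {x27, x30}, {x28, x30}, {x29, x30}, {x27, x28, x30}, {x27, x29, x30}, {x28, x29, x30}, {x27, x28, x29, x30}.
Intersecting these: cl(A) = {x30}.
∂A = cl(A) ∖ int(A) = {x30} ∖ ∅ = {x30}.


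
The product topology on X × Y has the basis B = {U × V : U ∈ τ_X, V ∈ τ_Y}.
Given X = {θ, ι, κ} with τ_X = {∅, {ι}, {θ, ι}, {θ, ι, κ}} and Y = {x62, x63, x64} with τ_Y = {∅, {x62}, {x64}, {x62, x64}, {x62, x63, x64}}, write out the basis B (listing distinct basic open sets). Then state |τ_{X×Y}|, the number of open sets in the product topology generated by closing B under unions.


Basis B = {∅ × ∅, {ι} × {x62}, {ι} × {x64}, {θ, ι} × {x62}, {θ, ι} × {x64}, {ι} × {x62, x64}, {θ, ι, κ} × {x62}, {θ, ι, κ} × {x64}, {ι} × {x62, x63, x64}, {θ, ι} × {x62, x64}, {θ, ι} × {x62, x63, x64}, {θ, ι, κ} × {x62, x64}, {θ, ι, κ} × {x62, x63, x64}}; |τ_{X×Y}| = 30.

Enumerate products U × V with U ∈ τ_X, V ∈ τ_Y (deduplicated):
  ∅ × ∅ = {} (∅)
  {ι} × {x62} = {(ι,x62)}
  {ι} × {x64} = {(ι,x64)}
  {θ, ι} × {x62} = {(θ,x62), (ι,x62)}
  {θ, ι} × {x64} = {(θ,x64), (ι,x64)}
  {ι} × {x62, x64} = {(ι,x62), (ι,x64)}
  {θ, ι, κ} × {x62} = {(θ,x62), (ι,x62), (κ,x62)}
  {θ, ι, κ} × {x64} = {(θ,x64), (ι,x64), (κ,x64)}
  {ι} × {x62, x63, x64} = {(ι,x62), (ι,x63), (ι,x64)}
  {θ, ι} × {x62, x64} = {(θ,x62), (θ,x64), (ι,x62), (ι,x64)}
  {θ, ι} × {x62, x63, x64} = {(θ,x62), (θ,x63), (θ,x64), (ι,x62), (ι,x63), (ι,x64)}
  {θ, ι, κ} × {x62, x64} = {(θ,x62), (θ,x64), (ι,x62), (ι,x64), (κ,x62), (κ,x64)}
  {θ, ι, κ} × {x62, x63, x64} = {(θ,x62), (θ,x63), (θ,x64), (ι,x62), (ι,x63), (ι,x64), (κ,x62), (κ,x63), (κ,x64)}
These 13 distinct sets form the basis B.
Close under arbitrary unions to get τ_{X×Y}; counting gives |τ_{X×Y}| = 30.


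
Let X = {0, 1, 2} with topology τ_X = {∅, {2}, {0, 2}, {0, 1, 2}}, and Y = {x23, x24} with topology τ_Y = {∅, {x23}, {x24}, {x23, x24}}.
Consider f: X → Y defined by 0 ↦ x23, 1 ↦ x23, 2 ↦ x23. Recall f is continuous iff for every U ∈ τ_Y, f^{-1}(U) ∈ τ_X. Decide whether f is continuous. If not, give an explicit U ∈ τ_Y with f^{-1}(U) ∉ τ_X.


f IS continuous.

Compute f^{-1}(U) for each U ∈ τ_Y:
  U = ∅: f^{-1}(U) = ∅ ∈ τ_X ✓.
  U = {x23}: f^{-1}(U) = {0, 1, 2} ∈ τ_X ✓.
  U = {x24}: f^{-1}(U) = ∅ ∈ τ_X ✓.
  U = {x23, x24}: f^{-1}(U) = {0, 1, 2} ∈ τ_X ✓.
Every preimage lies in τ_X, so f IS continuous.


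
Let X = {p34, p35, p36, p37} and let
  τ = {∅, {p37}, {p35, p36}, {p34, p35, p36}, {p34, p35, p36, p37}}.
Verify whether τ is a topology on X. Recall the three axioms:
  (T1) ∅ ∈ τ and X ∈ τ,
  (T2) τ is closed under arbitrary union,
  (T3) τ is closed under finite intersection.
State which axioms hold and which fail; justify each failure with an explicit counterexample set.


τ is NOT a topology on X.

Axiom (T1): ∅ ∈ τ? Yes; X ∈ τ? Yes.
Axiom (T2/T3): check pairwise unions and intersections of members of τ.
Counterexample for (T2): {p37} ∪ {p35, p36} = {p35, p36, p37} ∉ τ. Therefore τ is NOT a topology.


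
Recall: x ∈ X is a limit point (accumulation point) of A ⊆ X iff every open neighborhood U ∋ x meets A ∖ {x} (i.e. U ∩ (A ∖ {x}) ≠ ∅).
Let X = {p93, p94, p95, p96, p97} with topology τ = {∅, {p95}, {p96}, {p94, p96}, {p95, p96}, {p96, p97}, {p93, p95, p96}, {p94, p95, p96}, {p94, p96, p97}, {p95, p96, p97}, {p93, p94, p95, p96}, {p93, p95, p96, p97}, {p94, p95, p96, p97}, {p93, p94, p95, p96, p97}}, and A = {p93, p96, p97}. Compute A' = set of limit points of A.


A' = {p93, p94, p97}

For each x ∈ X, list the open sets U ∈ τ with x ∈ U, then check whether U ∩ (A ∖ {x}) ≠ ∅ for every such U.
  x = p93: opens ∋ x are {p93, p95, p96}, {p93, p94, p95, p96}, {p93, p95, p96, p97}, {p93, p94, p95, p96, p97}; each meets A ∖ {p93}, so x IS a limit point.
  x = p94: opens ∋ x are {p94, p96}, {p94, p95, p96}, {p94, p96, p97}, {p93, p94, p95, p96}, {p94, p95, p96, p97}, {p93, p94, p95, p96, p97}; each meets A ∖ {p94}, so x IS a limit point.
  x = p95: open {p95} ∋ x has {p95} ∩ (A ∖ {p95}) = ∅, so x is NOT a limit point.
  x = p96: open {p96} ∋ x has {p96} ∩ (A ∖ {p96}) = ∅, so x is NOT a limit point.
  x = p97: opens ∋ x are {p96, p97}, {p94, p96, p97}, {p95, p96, p97}, {p93, p95, p96, p97}, {p94, p95, p96, p97}, {p93, p94, p95, p96, p97}; each meets A ∖ {p97}, so x IS a limit point.
Collecting: A' = {p93, p94, p97}.


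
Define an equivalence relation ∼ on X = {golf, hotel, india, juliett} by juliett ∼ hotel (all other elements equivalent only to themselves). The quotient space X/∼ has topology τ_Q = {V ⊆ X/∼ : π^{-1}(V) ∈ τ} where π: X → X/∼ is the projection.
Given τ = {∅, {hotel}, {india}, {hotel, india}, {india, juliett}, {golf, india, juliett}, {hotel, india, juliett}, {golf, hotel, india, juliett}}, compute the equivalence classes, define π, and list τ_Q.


X/∼ = {[golf], [hotel=juliett], [india]}; |τ_Q| = 4.

Equivalence classes: [golf], [hotel=juliett], [india].
Quotient map π: X → X/∼ sends golf ↦ [golf], hotel ↦ [hotel=juliett], india ↦ [india], juliett ↦ [hotel=juliett].
For each subset V ⊆ X/∼, compute π^{-1}(V) ⊆ X and check whether π^{-1}(V) ∈ τ. V is open in τ_Q iff π^{-1}(V) ∈ τ.
  V = {}: π^{-1}(V) = ∅ ∈ τ ✓.
  V = {[golf]}: π^{-1}(V) = {golf} ∉ τ ✗.
  V = {[hotel=juliett]}: π^{-1}(V) = {hotel, juliett} ∉ τ ✗.
  V = {[golf], [hotel=juliett]}: π^{-1}(V) = {golf, hotel, juliett} ∉ τ ✗.
  V = {[india]}: π^{-1}(V) = {india} ∈ τ ✓.
  V = {[golf], [india]}: π^{-1}(V) = {golf, india} ∉ τ ✗.
  V = {[hotel=juliett], [india]}: π^{-1}(V) = {hotel, india, juliett} ∈ τ ✓.
  V = {[golf], [hotel=juliett], [india]}: π^{-1}(V) = {golf, hotel, india, juliett} ∈ τ ✓.
Open sets in the quotient: τ_Q = {{}, {[india]}, {[hotel=juliett], [india]}, {[golf], [hotel=juliett], [india]}} (4 elements).


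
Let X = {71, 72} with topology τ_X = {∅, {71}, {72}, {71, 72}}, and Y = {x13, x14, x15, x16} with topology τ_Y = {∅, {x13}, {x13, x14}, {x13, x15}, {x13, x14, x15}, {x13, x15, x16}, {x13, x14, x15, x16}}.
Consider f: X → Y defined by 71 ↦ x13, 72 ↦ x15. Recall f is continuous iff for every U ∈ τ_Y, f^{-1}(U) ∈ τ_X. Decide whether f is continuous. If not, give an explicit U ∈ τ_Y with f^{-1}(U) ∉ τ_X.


f IS continuous.

Compute f^{-1}(U) for each U ∈ τ_Y:
  U = ∅: f^{-1}(U) = ∅ ∈ τ_X ✓.
  U = {x13}: f^{-1}(U) = {71} ∈ τ_X ✓.
  U = {x13, x14}: f^{-1}(U) = {71} ∈ τ_X ✓.
  U = {x13, x15}: f^{-1}(U) = {71, 72} ∈ τ_X ✓.
  U = {x13, x14, x15}: f^{-1}(U) = {71, 72} ∈ τ_X ✓.
  U = {x13, x15, x16}: f^{-1}(U) = {71, 72} ∈ τ_X ✓.
  U = {x13, x14, x15, x16}: f^{-1}(U) = {71, 72} ∈ τ_X ✓.
Every preimage lies in τ_X, so f IS continuous.


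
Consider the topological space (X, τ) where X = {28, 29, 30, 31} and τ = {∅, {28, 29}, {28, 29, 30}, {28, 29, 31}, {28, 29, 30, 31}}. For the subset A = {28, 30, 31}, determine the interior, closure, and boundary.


int(A) = ∅, cl(A) = {28, 29, 30, 31}, ∂A = {28, 29, 30, 31}.

Closed sets in (X, τ) are complements of opens:
  closed(X, τ) = {∅, {30}, {31}, {30, 31}, {28, 29, 30, 31}}.
int(A) = ⋃ {U ∈ τ : U ⊆ A}. Opens contained in A: ∅.
Taking the union of these: int(A) = ∅.
cl(A) = ⋂ {C closed : A ⊆ C}. Closed sets containing A: {28, 29, 30, 31}.
Intersecting these: cl(A) = {28, 29, 30, 31}.
∂A = cl(A) ∖ int(A) = {28, 29, 30, 31} ∖ ∅ = {28, 29, 30, 31}.


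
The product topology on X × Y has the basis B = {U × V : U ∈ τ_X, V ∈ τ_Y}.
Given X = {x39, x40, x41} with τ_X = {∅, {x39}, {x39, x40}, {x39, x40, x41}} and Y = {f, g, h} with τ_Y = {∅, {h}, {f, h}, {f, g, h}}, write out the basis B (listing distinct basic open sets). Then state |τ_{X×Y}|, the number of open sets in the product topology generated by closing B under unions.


Basis B = {∅ × ∅, {x39} × {h}, {x39} × {f, h}, {x39, x40} × {h}, {x39} × {f, g, h}, {x39, x40, x41} × {h}, {x39, x40} × {f, h}, {x39, x40} × {f, g, h}, {x39, x40, x41} × {f, h}, {x39, x40, x41} × {f, g, h}}; |τ_{X×Y}| = 20.

Enumerate products U × V with U ∈ τ_X, V ∈ τ_Y (deduplicated):
  ∅ × ∅ = {} (∅)
  {x39} × {h} = {(x39,h)}
  {x39} × {f, h} = {(x39,f), (x39,h)}
  {x39, x40} × {h} = {(x39,h), (x40,h)}
  {x39} × {f, g, h} = {(x39,f), (x39,g), (x39,h)}
  {x39, x40, x41} × {h} = {(x39,h), (x40,h), (x41,h)}
  {x39, x40} × {f, h} = {(x39,f), (x39,h), (x40,f), (x40,h)}
  {x39, x40} × {f, g, h} = {(x39,f), (x39,g), (x39,h), (x40,f), (x40,g), (x40,h)}
  {x39, x40, x41} × {f, h} = {(x39,f), (x39,h), (x40,f), (x40,h), (x41,f), (x41,h)}
  {x39, x40, x41} × {f, g, h} = {(x39,f), (x39,g), (x39,h), (x40,f), (x40,g), (x40,h), (x41,f), (x41,g), (x41,h)}
These 10 distinct sets form the basis B.
Close under arbitrary unions to get τ_{X×Y}; counting gives |τ_{X×Y}| = 20.


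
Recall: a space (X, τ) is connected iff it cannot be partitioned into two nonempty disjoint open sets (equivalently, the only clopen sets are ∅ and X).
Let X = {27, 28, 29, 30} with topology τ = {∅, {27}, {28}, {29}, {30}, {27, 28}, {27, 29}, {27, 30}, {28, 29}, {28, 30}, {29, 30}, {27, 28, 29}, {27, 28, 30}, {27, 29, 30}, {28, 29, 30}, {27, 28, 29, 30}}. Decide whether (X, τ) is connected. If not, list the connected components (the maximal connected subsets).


(X, τ) is disconnected; components = [{27}, {28}, {29}, {30}].

Find clopen sets (U ∈ τ with X ∖ U ∈ τ):
  U = ∅, X ∖ U = {27, 28, 29, 30} — both open, so U is clopen.
  U = {27}, X ∖ U = {28, 29, 30} — both open, so U is clopen.
  U = {28}, X ∖ U = {27, 29, 30} — both open, so U is clopen.
  U = {29}, X ∖ U = {27, 28, 30} — both open, so U is clopen.
  U = {30}, X ∖ U = {27, 28, 29} — both open, so U is clopen.
  U = {27, 28}, X ∖ U = {29, 30} — both open, so U is clopen.
  U = {27, 29}, X ∖ U = {28, 30} — both open, so U is clopen.
  U = {27, 30}, X ∖ U = {28, 29} — both open, so U is clopen.
  U = {28, 29}, X ∖ U = {27, 30} — both open, so U is clopen.
  U = {28, 30}, X ∖ U = {27, 29} — both open, so U is clopen.
  U = {29, 30}, X ∖ U = {27, 28} — both open, so U is clopen.
  U = {27, 28, 29}, X ∖ U = {30} — both open, so U is clopen.
  U = {27, 28, 30}, X ∖ U = {29} — both open, so U is clopen.
  U = {27, 29, 30}, X ∖ U = {28} — both open, so U is clopen.
  U = {28, 29, 30}, X ∖ U = {27} — both open, so U is clopen.
  U = {27, 28, 29, 30}, X ∖ U = ∅ — both open, so U is clopen.
Nontrivial clopen(s) exist: e.g. {28, 30}. So (X, τ) is disconnected.
Compute connected components by grouping points that agree on all clopens:
  component: {27}
  component: {28}
  component: {29}
  component: {30}


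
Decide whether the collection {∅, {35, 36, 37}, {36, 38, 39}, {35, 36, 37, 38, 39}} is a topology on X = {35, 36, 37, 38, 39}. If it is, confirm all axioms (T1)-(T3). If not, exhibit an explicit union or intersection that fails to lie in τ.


τ is NOT a topology on X.

Axiom (T1): ∅ ∈ τ? Yes; X ∈ τ? Yes.
Axiom (T2/T3): check pairwise unions and intersections of members of τ.
Counterexample for (T3): {35, 36, 37} ∩ {36, 38, 39} = {36} ∉ τ. Therefore τ is NOT a topology.


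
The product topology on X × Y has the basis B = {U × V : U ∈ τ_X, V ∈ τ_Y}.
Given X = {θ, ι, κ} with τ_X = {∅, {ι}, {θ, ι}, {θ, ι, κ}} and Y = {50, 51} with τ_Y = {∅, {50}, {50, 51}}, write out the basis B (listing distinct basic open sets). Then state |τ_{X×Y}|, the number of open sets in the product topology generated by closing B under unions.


Basis B = {∅ × ∅, {ι} × {50}, {θ, ι} × {50}, {ι} × {50, 51}, {θ, ι, κ} × {50}, {θ, ι} × {50, 51}, {θ, ι, κ} × {50, 51}}; |τ_{X×Y}| = 10.

Enumerate products U × V with U ∈ τ_X, V ∈ τ_Y (deduplicated):
  ∅ × ∅ = {} (∅)
  {ι} × {50} = {(ι,50)}
  {θ, ι} × {50} = {(θ,50), (ι,50)}
  {ι} × {50, 51} = {(ι,50), (ι,51)}
  {θ, ι, κ} × {50} = {(θ,50), (ι,50), (κ,50)}
  {θ, ι} × {50, 51} = {(θ,50), (θ,51), (ι,50), (ι,51)}
  {θ, ι, κ} × {50, 51} = {(θ,50), (θ,51), (ι,50), (ι,51), (κ,50), (κ,51)}
These 7 distinct sets form the basis B.
Close under arbitrary unions to get τ_{X×Y}; counting gives |τ_{X×Y}| = 10.


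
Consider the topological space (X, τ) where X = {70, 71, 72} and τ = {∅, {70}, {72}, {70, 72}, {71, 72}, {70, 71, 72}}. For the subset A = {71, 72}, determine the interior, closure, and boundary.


int(A) = {71, 72}, cl(A) = {71, 72}, ∂A = ∅.

Closed sets in (X, τ) are complements of opens:
  closed(X, τ) = {∅, {70}, {71}, {70, 71}, {71, 72}, {70, 71, 72}}.
int(A) = ⋃ {U ∈ τ : U ⊆ A}. Opens contained in A: ∅, {72}, {71, 72}.
Taking the union of these: int(A) = {71, 72}.
cl(A) = ⋂ {C closed : A ⊆ C}. Closed sets containing A: {71, 72}, {70, 71, 72}.
Intersecting these: cl(A) = {71, 72}.
∂A = cl(A) ∖ int(A) = {71, 72} ∖ {71, 72} = ∅.


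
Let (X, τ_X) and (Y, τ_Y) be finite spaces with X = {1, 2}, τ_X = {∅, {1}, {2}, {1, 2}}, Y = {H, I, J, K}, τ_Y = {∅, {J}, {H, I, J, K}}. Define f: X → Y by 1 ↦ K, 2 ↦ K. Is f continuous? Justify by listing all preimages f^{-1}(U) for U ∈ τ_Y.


f IS continuous.

Compute f^{-1}(U) for each U ∈ τ_Y:
  U = ∅: f^{-1}(U) = ∅ ∈ τ_X ✓.
  U = {J}: f^{-1}(U) = ∅ ∈ τ_X ✓.
  U = {H, I, J, K}: f^{-1}(U) = {1, 2} ∈ τ_X ✓.
Every preimage lies in τ_X, so f IS continuous.


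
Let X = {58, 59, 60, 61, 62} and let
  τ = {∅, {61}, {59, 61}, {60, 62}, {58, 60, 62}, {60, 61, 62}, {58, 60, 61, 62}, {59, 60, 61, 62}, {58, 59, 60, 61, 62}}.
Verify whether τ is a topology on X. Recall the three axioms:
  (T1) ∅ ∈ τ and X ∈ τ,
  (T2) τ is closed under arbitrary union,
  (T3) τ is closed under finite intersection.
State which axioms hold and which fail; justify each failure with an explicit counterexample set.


τ IS a topology on X.

Axiom (T1): ∅ ∈ τ? Yes; X ∈ τ? Yes.
Axiom (T2/T3): check pairwise unions and intersections of members of τ.
All pairwise intersections and unions checked — each lies in τ. Therefore τ satisfies (T1), (T2), (T3): it IS a topology on X.


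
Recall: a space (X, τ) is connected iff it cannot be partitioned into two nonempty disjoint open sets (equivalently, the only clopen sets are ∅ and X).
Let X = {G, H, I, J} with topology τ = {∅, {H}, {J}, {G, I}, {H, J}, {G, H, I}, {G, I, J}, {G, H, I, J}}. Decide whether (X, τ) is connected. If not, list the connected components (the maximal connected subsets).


(X, τ) is disconnected; components = [{H}, {J}, {G, I}].

Find clopen sets (U ∈ τ with X ∖ U ∈ τ):
  U = ∅, X ∖ U = {G, H, I, J} — both open, so U is clopen.
  U = {H}, X ∖ U = {G, I, J} — both open, so U is clopen.
  U = {J}, X ∖ U = {G, H, I} — both open, so U is clopen.
  U = {G, I}, X ∖ U = {H, J} — both open, so U is clopen.
  U = {H, J}, X ∖ U = {G, I} — both open, so U is clopen.
  U = {G, H, I}, X ∖ U = {J} — both open, so U is clopen.
  U = {G, I, J}, X ∖ U = {H} — both open, so U is clopen.
  U = {G, H, I, J}, X ∖ U = ∅ — both open, so U is clopen.
Nontrivial clopen(s) exist: e.g. {H, J}. So (X, τ) is disconnected.
Compute connected components by grouping points that agree on all clopens:
  component: {H}
  component: {J}
  component: {G, I}


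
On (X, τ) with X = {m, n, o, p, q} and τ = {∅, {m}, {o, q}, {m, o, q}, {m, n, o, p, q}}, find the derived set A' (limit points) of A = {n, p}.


A' = {n, p}

For each x ∈ X, list the open sets U ∈ τ with x ∈ U, then check whether U ∩ (A ∖ {x}) ≠ ∅ for every such U.
  x = m: open {m} ∋ x has {m} ∩ (A ∖ {m}) = ∅, so x is NOT a limit point.
  x = n: opens ∋ x are {m, n, o, p, q}; each meets A ∖ {n}, so x IS a limit point.
  x = o: open {o, q} ∋ x has {o, q} ∩ (A ∖ {o}) = ∅, so x is NOT a limit point.
  x = p: opens ∋ x are {m, n, o, p, q}; each meets A ∖ {p}, so x IS a limit point.
  x = q: open {o, q} ∋ x has {o, q} ∩ (A ∖ {q}) = ∅, so x is NOT a limit point.
Collecting: A' = {n, p}.


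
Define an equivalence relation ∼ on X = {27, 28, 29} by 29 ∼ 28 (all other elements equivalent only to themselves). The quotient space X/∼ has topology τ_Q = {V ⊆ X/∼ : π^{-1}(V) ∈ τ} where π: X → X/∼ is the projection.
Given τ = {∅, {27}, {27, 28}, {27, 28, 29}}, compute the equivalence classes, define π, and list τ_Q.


X/∼ = {[27], [28=29]}; |τ_Q| = 3.

Equivalence classes: [27], [28=29].
Quotient map π: X → X/∼ sends 27 ↦ [27], 28 ↦ [28=29], 29 ↦ [28=29].
For each subset V ⊆ X/∼, compute π^{-1}(V) ⊆ X and check whether π^{-1}(V) ∈ τ. V is open in τ_Q iff π^{-1}(V) ∈ τ.
  V = {}: π^{-1}(V) = ∅ ∈ τ ✓.
  V = {[27]}: π^{-1}(V) = {27} ∈ τ ✓.
  V = {[28=29]}: π^{-1}(V) = {28, 29} ∉ τ ✗.
  V = {[27], [28=29]}: π^{-1}(V) = {27, 28, 29} ∈ τ ✓.
Open sets in the quotient: τ_Q = {{}, {[27]}, {[27], [28=29]}} (3 elements).


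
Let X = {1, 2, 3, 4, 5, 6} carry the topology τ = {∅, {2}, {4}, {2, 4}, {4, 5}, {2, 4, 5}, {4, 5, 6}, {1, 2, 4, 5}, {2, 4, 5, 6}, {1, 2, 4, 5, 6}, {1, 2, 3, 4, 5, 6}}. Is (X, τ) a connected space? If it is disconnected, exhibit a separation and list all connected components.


(X, τ) is connected.

Find clopen sets (U ∈ τ with X ∖ U ∈ τ):
  U = ∅, X ∖ U = {1, 2, 3, 4, 5, 6} — both open, so U is clopen.
  U = {1, 2, 3, 4, 5, 6}, X ∖ U = ∅ — both open, so U is clopen.
Only trivial clopens (∅ and X) exist, so (X, τ) is connected.
Compute connected components by grouping points that agree on all clopens:
  component: {1, 2, 3, 4, 5, 6}


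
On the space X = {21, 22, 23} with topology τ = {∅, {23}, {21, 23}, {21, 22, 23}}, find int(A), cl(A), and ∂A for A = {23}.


int(A) = {23}, cl(A) = {21, 22, 23}, ∂A = {21, 22}.

Closed sets in (X, τ) are complements of opens:
  closed(X, τ) = {∅, {22}, {21, 22}, {21, 22, 23}}.
int(A) = ⋃ {U ∈ τ : U ⊆ A}. Opens contained in A: ∅, {23}.
Taking the union of these: int(A) = {23}.
cl(A) = ⋂ {C closed : A ⊆ C}. Closed sets containing A: {21, 22, 23}.
Intersecting these: cl(A) = {21, 22, 23}.
∂A = cl(A) ∖ int(A) = {21, 22, 23} ∖ {23} = {21, 22}.


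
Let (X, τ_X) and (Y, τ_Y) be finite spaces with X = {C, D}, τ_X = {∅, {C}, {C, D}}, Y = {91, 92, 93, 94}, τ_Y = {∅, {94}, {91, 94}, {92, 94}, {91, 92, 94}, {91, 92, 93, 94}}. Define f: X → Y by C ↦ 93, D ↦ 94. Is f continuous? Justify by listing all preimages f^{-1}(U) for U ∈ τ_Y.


f is NOT continuous.

Compute f^{-1}(U) for each U ∈ τ_Y:
  U = ∅: f^{-1}(U) = ∅ ∈ τ_X ✓.
  U = {94}: f^{-1}(U) = {D} ∉ τ_X ✗.
  U = {91, 94}: f^{-1}(U) = {D} ∉ τ_X ✗.
  U = {92, 94}: f^{-1}(U) = {D} ∉ τ_X ✗.
  U = {91, 92, 94}: f^{-1}(U) = {D} ∉ τ_X ✗.
  U = {91, 92, 93, 94}: f^{-1}(U) = {C, D} ∈ τ_X ✓.
Found U = {94} with f^{-1}(U) = {D} not in τ_X. Therefore f is NOT continuous.


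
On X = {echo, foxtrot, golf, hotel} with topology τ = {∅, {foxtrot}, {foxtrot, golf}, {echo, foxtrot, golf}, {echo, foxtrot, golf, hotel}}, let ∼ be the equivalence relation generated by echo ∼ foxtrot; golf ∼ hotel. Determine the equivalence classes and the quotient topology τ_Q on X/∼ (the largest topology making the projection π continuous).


X/∼ = {[echo=foxtrot], [golf=hotel]}; |τ_Q| = 2.

Equivalence classes: [echo=foxtrot], [golf=hotel].
Quotient map π: X → X/∼ sends echo ↦ [echo=foxtrot], foxtrot ↦ [echo=foxtrot], golf ↦ [golf=hotel], hotel ↦ [golf=hotel].
For each subset V ⊆ X/∼, compute π^{-1}(V) ⊆ X and check whether π^{-1}(V) ∈ τ. V is open in τ_Q iff π^{-1}(V) ∈ τ.
  V = {}: π^{-1}(V) = ∅ ∈ τ ✓.
  V = {[echo=foxtrot]}: π^{-1}(V) = {echo, foxtrot} ∉ τ ✗.
  V = {[golf=hotel]}: π^{-1}(V) = {golf, hotel} ∉ τ ✗.
  V = {[echo=foxtrot], [golf=hotel]}: π^{-1}(V) = {echo, foxtrot, golf, hotel} ∈ τ ✓.
Open sets in the quotient: τ_Q = {{}, {[echo=foxtrot], [golf=hotel]}} (2 elements).


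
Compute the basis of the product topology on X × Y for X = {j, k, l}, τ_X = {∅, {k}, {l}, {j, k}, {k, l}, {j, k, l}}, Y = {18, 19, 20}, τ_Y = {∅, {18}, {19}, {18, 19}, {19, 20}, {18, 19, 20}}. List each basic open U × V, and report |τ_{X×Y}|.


Basis B = {∅ × ∅, {k} × {18}, {k} × {19}, {l} × {18}, {l} × {19}, {j, k} × {18}, {j, k} × {19}, {k} × {18, 19}, {k, l} × {18}, {k} × {19, 20}, {k, l} × {19}, {l} × {18, 19}, {l} × {19, 20}, {j, k, l} × {18}, {j, k, l} × {19}, {k} × {18, 19, 20}, {l} × {18, 19, 20}, {j, k} × {18, 19}, {j, k} × {19, 20}, {k, l} × {18, 19}, {k, l} × {19, 20}, {j, k} × {18, 19, 20}, {j, k, l} × {18, 19}, {j, k, l} × {19, 20}, {k, l} × {18, 19, 20}, {j, k, l} × {18, 19, 20}}; |τ_{X×Y}| = 108.

Enumerate products U × V with U ∈ τ_X, V ∈ τ_Y (deduplicated):
  ∅ × ∅ = {} (∅)
  {k} × {18} = {(k,18)}
  {k} × {19} = {(k,19)}
  {l} × {18} = {(l,18)}
  {l} × {19} = {(l,19)}
  {j, k} × {18} = {(j,18), (k,18)}
  {j, k} × {19} = {(j,19), (k,19)}
  {k} × {18, 19} = {(k,18), (k,19)}
  {k, l} × {18} = {(k,18), (l,18)}
  {k} × {19, 20} = {(k,19), (k,20)}
  {k, l} × {19} = {(k,19), (l,19)}
  {l} × {18, 19} = {(l,18), (l,19)}
  {l} × {19, 20} = {(l,19), (l,20)}
  {j, k, l} × {18} = {(j,18), (k,18), (l,18)}
  {j, k, l} × {19} = {(j,19), (k,19), (l,19)}
  {k} × {18, 19, 20} = {(k,18), (k,19), (k,20)}
  {l} × {18, 19, 20} = {(l,18), (l,19), (l,20)}
  {j, k} × {18, 19} = {(j,18), (j,19), (k,18), (k,19)}
  {j, k} × {19, 20} = {(j,19), (j,20), (k,19), (k,20)}
  {k, l} × {18, 19} = {(k,18), (k,19), (l,18), (l,19)}
  {k, l} × {19, 20} = {(k,19), (k,20), (l,19), (l,20)}
  {j, k} × {18, 19, 20} = {(j,18), (j,19), (j,20), (k,18), (k,19), (k,20)}
  {j, k, l} × {18, 19} = {(j,18), (j,19), (k,18), (k,19), (l,18), (l,19)}
  {j, k, l} × {19, 20} = {(j,19), (j,20), (k,19), (k,20), (l,19), (l,20)}
  {k, l} × {18, 19, 20} = {(k,18), (k,19), (k,20), (l,18), (l,19), (l,20)}
  {j, k, l} × {18, 19, 20} = {(j,18), (j,19), (j,20), (k,18), (k,19), (k,20), (l,18), (l,19), (l,20)}
These 26 distinct sets form the basis B.
Close under arbitrary unions to get τ_{X×Y}; counting gives |τ_{X×Y}| = 108.


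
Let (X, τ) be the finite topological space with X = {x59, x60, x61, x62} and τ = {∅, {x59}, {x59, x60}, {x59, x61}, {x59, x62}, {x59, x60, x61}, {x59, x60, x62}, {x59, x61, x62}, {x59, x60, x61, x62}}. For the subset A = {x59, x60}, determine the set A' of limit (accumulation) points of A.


A' = {x60, x61, x62}

For each x ∈ X, list the open sets U ∈ τ with x ∈ U, then check whether U ∩ (A ∖ {x}) ≠ ∅ for every such U.
  x = x59: open {x59} ∋ x has {x59} ∩ (A ∖ {x59}) = ∅, so x is NOT a limit point.
  x = x60: opens ∋ x are {x59, x60}, {x59, x60, x61}, {x59, x60, x62}, {x59, x60, x61, x62}; each meets A ∖ {x60}, so x IS a limit point.
  x = x61: opens ∋ x are {x59, x61}, {x59, x60, x61}, {x59, x61, x62}, {x59, x60, x61, x62}; each meets A ∖ {x61}, so x IS a limit point.
  x = x62: opens ∋ x are {x59, x62}, {x59, x60, x62}, {x59, x61, x62}, {x59, x60, x61, x62}; each meets A ∖ {x62}, so x IS a limit point.
Collecting: A' = {x60, x61, x62}.


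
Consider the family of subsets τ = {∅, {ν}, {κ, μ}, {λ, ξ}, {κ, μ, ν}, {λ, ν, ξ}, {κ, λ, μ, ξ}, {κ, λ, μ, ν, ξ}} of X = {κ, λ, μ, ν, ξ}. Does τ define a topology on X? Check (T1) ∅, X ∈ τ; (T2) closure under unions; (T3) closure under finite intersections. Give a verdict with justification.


τ IS a topology on X.

Axiom (T1): ∅ ∈ τ? Yes; X ∈ τ? Yes.
Axiom (T2/T3): check pairwise unions and intersections of members of τ.
All pairwise intersections and unions checked — each lies in τ. Therefore τ satisfies (T1), (T2), (T3): it IS a topology on X.


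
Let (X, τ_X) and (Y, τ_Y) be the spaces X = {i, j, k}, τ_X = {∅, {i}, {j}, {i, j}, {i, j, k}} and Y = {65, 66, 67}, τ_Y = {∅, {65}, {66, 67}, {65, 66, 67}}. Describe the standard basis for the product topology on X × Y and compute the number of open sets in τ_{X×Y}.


Basis B = {∅ × ∅, {i} × {65}, {j} × {65}, {i, j} × {65}, {i} × {66, 67}, {j} × {66, 67}, {i} × {65, 66, 67}, {i, j, k} × {65}, {j} × {65, 66, 67}, {i, j} × {66, 67}, {i, j} × {65, 66, 67}, {i, j, k} × {66, 67}, {i, j, k} × {65, 66, 67}}; |τ_{X×Y}| = 25.

Enumerate products U × V with U ∈ τ_X, V ∈ τ_Y (deduplicated):
  ∅ × ∅ = {} (∅)
  {i} × {65} = {(i,65)}
  {j} × {65} = {(j,65)}
  {i, j} × {65} = {(i,65), (j,65)}
  {i} × {66, 67} = {(i,66), (i,67)}
  {j} × {66, 67} = {(j,66), (j,67)}
  {i} × {65, 66, 67} = {(i,65), (i,66), (i,67)}
  {i, j, k} × {65} = {(i,65), (j,65), (k,65)}
  {j} × {65, 66, 67} = {(j,65), (j,66), (j,67)}
  {i, j} × {66, 67} = {(i,66), (i,67), (j,66), (j,67)}
  {i, j} × {65, 66, 67} = {(i,65), (i,66), (i,67), (j,65), (j,66), (j,67)}
  {i, j, k} × {66, 67} = {(i,66), (i,67), (j,66), (j,67), (k,66), (k,67)}
  {i, j, k} × {65, 66, 67} = {(i,65), (i,66), (i,67), (j,65), (j,66), (j,67), (k,65), (k,66), (k,67)}
These 13 distinct sets form the basis B.
Close under arbitrary unions to get τ_{X×Y}; counting gives |τ_{X×Y}| = 25.


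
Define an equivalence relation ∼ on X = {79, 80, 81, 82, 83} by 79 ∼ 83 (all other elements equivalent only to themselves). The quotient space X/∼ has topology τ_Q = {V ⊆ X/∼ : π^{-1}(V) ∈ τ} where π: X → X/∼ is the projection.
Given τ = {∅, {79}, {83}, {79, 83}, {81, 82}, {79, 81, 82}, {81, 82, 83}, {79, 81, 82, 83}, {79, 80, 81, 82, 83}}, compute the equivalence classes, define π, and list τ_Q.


X/∼ = {[79=83], [80], [81], [82]}; |τ_Q| = 5.

Equivalence classes: [79=83], [80], [81], [82].
Quotient map π: X → X/∼ sends 79 ↦ [79=83], 80 ↦ [80], 81 ↦ [81], 82 ↦ [82], 83 ↦ [79=83].
For each subset V ⊆ X/∼, compute π^{-1}(V) ⊆ X and check whether π^{-1}(V) ∈ τ. V is open in τ_Q iff π^{-1}(V) ∈ τ.
  V = {}: π^{-1}(V) = ∅ ∈ τ ✓.
  V = {[79=83]}: π^{-1}(V) = {79, 83} ∈ τ ✓.
  V = {[80]}: π^{-1}(V) = {80} ∉ τ ✗.
  V = {[79=83], [80]}: π^{-1}(V) = {79, 80, 83} ∉ τ ✗.
  V = {[81]}: π^{-1}(V) = {81} ∉ τ ✗.
  V = {[79=83], [81]}: π^{-1}(V) = {79, 81, 83} ∉ τ ✗.
  V = {[80], [81]}: π^{-1}(V) = {80, 81} ∉ τ ✗.
  V = {[79=83], [80], [81]}: π^{-1}(V) = {79, 80, 81, 83} ∉ τ ✗.
  V = {[82]}: π^{-1}(V) = {82} ∉ τ ✗.
  V = {[79=83], [82]}: π^{-1}(V) = {79, 82, 83} ∉ τ ✗.
  V = {[80], [82]}: π^{-1}(V) = {80, 82} ∉ τ ✗.
  V = {[79=83], [80], [82]}: π^{-1}(V) = {79, 80, 82, 83} ∉ τ ✗.
  V = {[81], [82]}: π^{-1}(V) = {81, 82} ∈ τ ✓.
  V = {[79=83], [81], [82]}: π^{-1}(V) = {79, 81, 82, 83} ∈ τ ✓.
  V = {[80], [81], [82]}: π^{-1}(V) = {80, 81, 82} ∉ τ ✗.
  V = {[79=83], [80], [81], [82]}: π^{-1}(V) = {79, 80, 81, 82, 83} ∈ τ ✓.
Open sets in the quotient: τ_Q = {{}, {[79=83]}, {[81], [82]}, {[79=83], [81], [82]}, {[79=83], [80], [81], [82]}} (5 elements).
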